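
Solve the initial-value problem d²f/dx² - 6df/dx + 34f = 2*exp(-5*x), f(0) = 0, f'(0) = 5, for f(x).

Characteristic equation r² - 6r + 34 = 0 has discriminant (-6)² - 4·(34) = -100 < 0, so r = 3 ± 5i.
Hence f_h = C1*cos(5*x)*exp(3*x) + C2*exp(3*x)*sin(5*x).
Try f_p = A*exp(-5*x). Substituting into the equation and dividing by exp(-5*x) gives A = 2/89, so f_p = 2*exp(-5*x)/89.
General solution: f = 2*exp(-5*x)/89 + C1*cos(5*x)*exp(3*x) + C2*exp(3*x)*sin(5*x).
Apply the initial conditions: f(0) = 2/89 + C1 = 0 and f'(0) = -10/89 + 3*C1 + 5*C2 = 5. Solving gives C1 = -2/89, C2 = 461/445.

f = 2*exp(-5*x)/89 - 2*cos(5*x)*exp(3*x)/89 + 461*exp(3*x)*sin(5*x)/445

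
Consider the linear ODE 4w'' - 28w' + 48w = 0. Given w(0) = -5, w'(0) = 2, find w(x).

w = -22*exp(3*x) + 17*exp(4*x)

Divide through by 4: w'' - 7w' + 12w = 0.
Characteristic equation r² - 7r + 12 = 0 factors as (r - 3)(r - 4) = 0, so r = 3, 4.
Hence w_h = C1*exp(3*x) + C2*exp(4*x).
Apply the initial conditions: w(0) = C1 + C2 = -5 and w'(0) = 3*C1 + 4*C2 = 2. Solving gives C1 = -22, C2 = 17.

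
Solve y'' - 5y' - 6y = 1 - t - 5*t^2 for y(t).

Characteristic equation r² - 5r - 6 = 0 factors as (r + 1)(r - 6) = 0, so r = -1, 6.
Hence y_h = C1*exp(-t) + C2*exp(6*t).
For the particular solution try y_p = A0 + A1*t + A2*t^2. Substituting and matching coefficients of each power of t gives A0 = 61/54, A1 = -11/9, A2 = 5/6, so y_p = 61/54 - 11*t/9 + 5*t^2/6.

y = 61/54 - 11*t/9 + 5*t**2/6 + C1*exp(-t) + C2*exp(6*t)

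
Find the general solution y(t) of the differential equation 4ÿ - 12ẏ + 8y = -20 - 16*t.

y = -11/2 - 2*t + C1*exp(t) + C2*exp(2*t)

Divide through by 4: y'' - 3y' + 2y = -5 - 4*t.
Characteristic equation r² - 3r + 2 = 0 factors as (r - 1)(r - 2) = 0, so r = 1, 2.
Hence y_h = C1*exp(t) + C2*exp(2*t).
For the particular solution try y_p = A0 + A1*t. Substituting and matching coefficients of each power of t gives A0 = -11/2, A1 = -2, so y_p = -11/2 - 2*t.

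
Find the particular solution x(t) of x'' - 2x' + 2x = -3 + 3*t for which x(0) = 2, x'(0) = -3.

Characteristic equation r² - 2r + 2 = 0 has discriminant (-2)² - 4·(2) = -4 < 0, so r = 1 ± i.
Hence x_h = C1*cos(t)*exp(t) + C2*exp(t)*sin(t).
For the particular solution try x_p = A0 + A1*t. Substituting and matching coefficients of each power of t gives A0 = 0, A1 = 3/2, so x_p = 3*t/2.
General solution: x = 3*t/2 + C1*cos(t)*exp(t) + C2*exp(t)*sin(t).
Apply the initial conditions: x(0) = C1 = 2 and x'(0) = 3/2 + C1 + C2 = -3. Solving gives C1 = 2, C2 = -13/2.

x = 3*t/2 + 2*cos(t)*exp(t) - 13*exp(t)*sin(t)/2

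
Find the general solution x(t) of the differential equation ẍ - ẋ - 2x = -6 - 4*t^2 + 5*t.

Characteristic equation r² - r - 2 = 0 factors as (r + 1)(r - 2) = 0, so r = -1, 2.
Hence x_h = C1*exp(-t) + C2*exp(2*t).
For the particular solution try x_p = A0 + A1*t + A2*t^2. Substituting and matching coefficients of each power of t gives A0 = 29/4, A1 = -9/2, A2 = 2, so x_p = 29/4 + 2*t^2 - 9*t/2.

x = 29/4 + 2*t**2 - 9*t/2 + C1*exp(-t) + C2*exp(2*t)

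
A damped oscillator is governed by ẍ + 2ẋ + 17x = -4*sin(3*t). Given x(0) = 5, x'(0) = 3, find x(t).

Characteristic equation r² + 2r + 17 = 0 has discriminant (2)² - 4·(17) = -64 < 0, so r = -1 ± 4i.
Hence x_h = C1*cos(4*t)*exp(-t) + C2*exp(-t)*sin(4*t).
Try x_p = A*cos(3*t) + B*sin(3*t). Substituting and equating the coefficients of cos(3t) and sin(3t) gives A = 6/25, B = -8/25, so x_p = -8*sin(3*t)/25 + 6*cos(3*t)/25.
General solution: x = -8*sin(3*t)/25 + 6*cos(3*t)/25 + C1*cos(4*t)*exp(-t) + C2*exp(-t)*sin(4*t).
Apply the initial conditions: x(0) = 6/25 + C1 = 5 and x'(0) = -24/25 - C1 + 4*C2 = 3. Solving gives C1 = 119/25, C2 = 109/50.

x = -8*sin(3*t)/25 + 6*cos(3*t)/25 + 109*exp(-t)*sin(4*t)/50 + 119*cos(4*t)*exp(-t)/25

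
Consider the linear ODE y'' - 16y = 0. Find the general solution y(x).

Characteristic equation r² - 16 = 0 factors as (r - 4)(r + 4) = 0, so r = 4, -4.
Hence y_h = C1*exp(4*x) + C2*exp(-4*x).

y = C1*exp(4*x) + C2*exp(-4*x)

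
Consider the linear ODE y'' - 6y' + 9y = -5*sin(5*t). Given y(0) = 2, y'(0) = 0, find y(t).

y = -75*cos(5*t)/578 + 20*sin(5*t)/289 + 1231*exp(3*t)/578 - 229*t*exp(3*t)/34

Characteristic equation r² - 6r + 9 = 0 has discriminant (-6)² - 4·(9) = 0, so r = 3 is a repeated root.
Hence y_h = (C1 + C2*t)*exp(3*t).
Try y_p = A*cos(5*t) + B*sin(5*t). Substituting and equating the coefficients of cos(5t) and sin(5t) gives A = -75/578, B = 20/289, so y_p = -75*cos(5*t)/578 + 20*sin(5*t)/289.
General solution: y = -75*cos(5*t)/578 + 20*sin(5*t)/289 + C1*exp(3*t) + C2*t*exp(3*t).
Apply the initial conditions: y(0) = -75/578 + C1 = 2 and y'(0) = 100/289 + C2 + 3*C1 = 0. Solving gives C1 = 1231/578, C2 = -229/34.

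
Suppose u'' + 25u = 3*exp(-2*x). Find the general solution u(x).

u = 3*exp(-2*x)/29 + C1*cos(5*x) + C2*sin(5*x)

Characteristic equation r² + 25 = 0 has discriminant (0)² - 4·(25) = -100 < 0, so r = ± 5i.
Hence u_h = C1*cos(5*x) + C2*sin(5*x).
Try u_p = A*exp(-2*x). Substituting into the equation and dividing by exp(-2*x) gives A = 3/29, so u_p = 3*exp(-2*x)/29.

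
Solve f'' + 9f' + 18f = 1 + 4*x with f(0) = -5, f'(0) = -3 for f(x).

Characteristic equation r² + 9r + 18 = 0 factors as (r + 6)(r + 3) = 0, so r = -6, -3.
Hence f_h = C1*exp(-6*x) + C2*exp(-3*x).
For the particular solution try f_p = A0 + A1*x. Substituting and matching coefficients of each power of x gives A0 = -1/18, A1 = 2/9, so f_p = -1/18 + 2*x/9.
General solution: f = -1/18 + 2*x/9 + C1*exp(-6*x) + C2*exp(-3*x).
Apply the initial conditions: f(0) = -1/18 + C1 + C2 = -5 and f'(0) = 2/9 - 6*C1 - 3*C2 = -3. Solving gives C1 = 325/54, C2 = -296/27.

f = -1/18 - 296*exp(-3*x)/27 + 2*x/9 + 325*exp(-6*x)/54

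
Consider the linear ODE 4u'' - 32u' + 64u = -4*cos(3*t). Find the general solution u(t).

Divide through by 4: u'' - 8u' + 16u = -cos(3*t).
Characteristic equation r² - 8r + 16 = 0 has discriminant (-8)² - 4·(16) = 0, so r = 4 is a repeated root.
Hence u_h = (C1 + C2*t)*exp(4*t).
Try u_p = A*cos(3*t) + B*sin(3*t). Substituting and equating the coefficients of cos(3t) and sin(3t) gives A = -7/625, B = 24/625, so u_p = -7*cos(3*t)/625 + 24*sin(3*t)/625.

u = -7*cos(3*t)/625 + 24*sin(3*t)/625 + C1*exp(4*t) + C2*t*exp(4*t)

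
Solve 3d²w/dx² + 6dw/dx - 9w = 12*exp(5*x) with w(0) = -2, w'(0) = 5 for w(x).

w = -13*exp(-3*x)/8 - exp(x)/2 + exp(5*x)/8

Divide through by 3: w'' + 2w' - 3w = 4*exp(5*x).
Characteristic equation r² + 2r - 3 = 0 factors as (r + 3)(r - 1) = 0, so r = -3, 1.
Hence w_h = C1*exp(-3*x) + C2*exp(x).
Try w_p = A*exp(5*x). Substituting into the equation and dividing by exp(5*x) gives A = 1/8, so w_p = exp(5*x)/8.
General solution: w = exp(5*x)/8 + C1*exp(-3*x) + C2*exp(x).
Apply the initial conditions: w(0) = 1/8 + C1 + C2 = -2 and w'(0) = 5/8 + C2 - 3*C1 = 5. Solving gives C1 = -13/8, C2 = -1/2.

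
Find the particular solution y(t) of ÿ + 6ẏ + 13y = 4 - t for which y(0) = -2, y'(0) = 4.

y = 58/169 - t/13 - 499*exp(-3*t)*sin(2*t)/338 - 396*cos(2*t)*exp(-3*t)/169

Characteristic equation r² + 6r + 13 = 0 has discriminant (6)² - 4·(13) = -16 < 0, so r = -3 ± 2i.
Hence y_h = C1*cos(2*t)*exp(-3*t) + C2*exp(-3*t)*sin(2*t).
For the particular solution try y_p = A0 + A1*t. Substituting and matching coefficients of each power of t gives A0 = 58/169, A1 = -1/13, so y_p = 58/169 - t/13.
General solution: y = 58/169 - t/13 + C1*cos(2*t)*exp(-3*t) + C2*exp(-3*t)*sin(2*t).
Apply the initial conditions: y(0) = 58/169 + C1 = -2 and y'(0) = -1/13 - 3*C1 + 2*C2 = 4. Solving gives C1 = -396/169, C2 = -499/338.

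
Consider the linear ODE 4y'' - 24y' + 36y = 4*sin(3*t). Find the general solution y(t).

Divide through by 4: y'' - 6y' + 9y = sin(3*t).
Characteristic equation r² - 6r + 9 = 0 has discriminant (-6)² - 4·(9) = 0, so r = 3 is a repeated root.
Hence y_h = (C1 + C2*t)*exp(3*t).
Try y_p = A*cos(3*t) + B*sin(3*t). Substituting and equating the coefficients of cos(3t) and sin(3t) gives A = 1/18, B = 0, so y_p = cos(3*t)/18.

y = cos(3*t)/18 + C1*exp(3*t) + C2*t*exp(3*t)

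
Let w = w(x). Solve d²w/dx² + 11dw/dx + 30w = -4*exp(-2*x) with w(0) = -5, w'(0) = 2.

Characteristic equation r² + 11r + 30 = 0 factors as (r + 6)(r + 5) = 0, so r = -6, -5.
Hence w_h = C1*exp(-6*x) + C2*exp(-5*x).
Try w_p = A*exp(-2*x). Substituting into the equation and dividing by exp(-2*x) gives A = -1/3, so w_p = -exp(-2*x)/3.
General solution: w = -exp(-2*x)/3 + C1*exp(-6*x) + C2*exp(-5*x).
Apply the initial conditions: w(0) = -1/3 + C1 + C2 = -5 and w'(0) = 2/3 - 6*C1 - 5*C2 = 2. Solving gives C1 = 22, C2 = -80/3.

w = 22*exp(-6*x) - 80*exp(-5*x)/3 - exp(-2*x)/3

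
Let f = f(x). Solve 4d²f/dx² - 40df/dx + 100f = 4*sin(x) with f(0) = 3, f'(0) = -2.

f = 5*cos(x)/338 + 6*sin(x)/169 + 1009*exp(5*x)/338 - 441*x*exp(5*x)/26

Divide through by 4: f'' - 10f' + 25f = sin(x).
Characteristic equation r² - 10r + 25 = 0 has discriminant (-10)² - 4·(25) = 0, so r = 5 is a repeated root.
Hence f_h = (C1 + C2*x)*exp(5*x).
Try f_p = A*cos(x) + B*sin(x). Substituting and equating the coefficients of cos(x) and sin(x) gives A = 5/338, B = 6/169, so f_p = 5*cos(x)/338 + 6*sin(x)/169.
General solution: f = 5*cos(x)/338 + 6*sin(x)/169 + C1*exp(5*x) + C2*x*exp(5*x).
Apply the initial conditions: f(0) = 5/338 + C1 = 3 and f'(0) = 6/169 + C2 + 5*C1 = -2. Solving gives C1 = 1009/338, C2 = -441/26.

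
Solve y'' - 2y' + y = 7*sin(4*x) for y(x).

y = -105*sin(4*x)/289 + 56*cos(4*x)/289 + C1*exp(x) + C2*x*exp(x)

Characteristic equation r² - 2r + 1 = 0 has discriminant (-2)² - 4·(1) = 0, so r = 1 is a repeated root.
Hence y_h = (C1 + C2*x)*exp(x).
Try y_p = A*cos(4*x) + B*sin(4*x). Substituting and equating the coefficients of cos(4x) and sin(4x) gives A = 56/289, B = -105/289, so y_p = -105*sin(4*x)/289 + 56*cos(4*x)/289.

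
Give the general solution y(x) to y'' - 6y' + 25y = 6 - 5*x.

y = 24/125 - x/5 + C1*cos(4*x)*exp(3*x) + C2*exp(3*x)*sin(4*x)

Characteristic equation r² - 6r + 25 = 0 has discriminant (-6)² - 4·(25) = -64 < 0, so r = 3 ± 4i.
Hence y_h = C1*cos(4*x)*exp(3*x) + C2*exp(3*x)*sin(4*x).
For the particular solution try y_p = A0 + A1*x. Substituting and matching coefficients of each power of x gives A0 = 24/125, A1 = -1/5, so y_p = 24/125 - x/5.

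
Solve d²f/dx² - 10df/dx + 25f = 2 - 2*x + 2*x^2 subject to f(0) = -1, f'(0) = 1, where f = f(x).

f = 42/625 - 667*exp(5*x)/625 - 2*x/125 + 2*x**2/25 + 794*x*exp(5*x)/125

Characteristic equation r² - 10r + 25 = 0 has discriminant (-10)² - 4·(25) = 0, so r = 5 is a repeated root.
Hence f_h = (C1 + C2*x)*exp(5*x).
For the particular solution try f_p = A0 + A1*x + A2*x^2. Substituting and matching coefficients of each power of x gives A0 = 42/625, A1 = -2/125, A2 = 2/25, so f_p = 42/625 - 2*x/125 + 2*x^2/25.
General solution: f = 42/625 - 2*x/125 + 2*x^2/25 + C1*exp(5*x) + C2*x*exp(5*x).
Apply the initial conditions: f(0) = 42/625 + C1 = -1 and f'(0) = -2/125 + C2 + 5*C1 = 1. Solving gives C1 = -667/625, C2 = 794/125.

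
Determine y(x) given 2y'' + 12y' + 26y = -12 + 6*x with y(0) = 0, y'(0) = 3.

y = -96/169 + 3*x/13 + 96*cos(2*x)*exp(-3*x)/169 + 378*exp(-3*x)*sin(2*x)/169

Divide through by 2: y'' + 6y' + 13y = -6 + 3*x.
Characteristic equation r² + 6r + 13 = 0 has discriminant (6)² - 4·(13) = -16 < 0, so r = -3 ± 2i.
Hence y_h = C1*cos(2*x)*exp(-3*x) + C2*exp(-3*x)*sin(2*x).
For the particular solution try y_p = A0 + A1*x. Substituting and matching coefficients of each power of x gives A0 = -96/169, A1 = 3/13, so y_p = -96/169 + 3*x/13.
General solution: y = -96/169 + 3*x/13 + C1*cos(2*x)*exp(-3*x) + C2*exp(-3*x)*sin(2*x).
Apply the initial conditions: y(0) = -96/169 + C1 = 0 and y'(0) = 3/13 - 3*C1 + 2*C2 = 3. Solving gives C1 = 96/169, C2 = 378/169.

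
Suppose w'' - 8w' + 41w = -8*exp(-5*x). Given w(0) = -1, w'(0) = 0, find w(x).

Characteristic equation r² - 8r + 41 = 0 has discriminant (-8)² - 4·(41) = -100 < 0, so r = 4 ± 5i.
Hence w_h = C1*cos(5*x)*exp(4*x) + C2*exp(4*x)*sin(5*x).
Try w_p = A*exp(-5*x). Substituting into the equation and dividing by exp(-5*x) gives A = -4/53, so w_p = -4*exp(-5*x)/53.
General solution: w = -4*exp(-5*x)/53 + C1*cos(5*x)*exp(4*x) + C2*exp(4*x)*sin(5*x).
Apply the initial conditions: w(0) = -4/53 + C1 = -1 and w'(0) = 20/53 + 4*C1 + 5*C2 = 0. Solving gives C1 = -49/53, C2 = 176/265.

w = -4*exp(-5*x)/53 - 49*cos(5*x)*exp(4*x)/53 + 176*exp(4*x)*sin(5*x)/265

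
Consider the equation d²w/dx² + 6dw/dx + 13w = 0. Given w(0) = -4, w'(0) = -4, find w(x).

w = -8*exp(-3*x)*sin(2*x) - 4*cos(2*x)*exp(-3*x)

Characteristic equation r² + 6r + 13 = 0 has discriminant (6)² - 4·(13) = -16 < 0, so r = -3 ± 2i.
Hence w_h = C1*cos(2*x)*exp(-3*x) + C2*exp(-3*x)*sin(2*x).
Apply the initial conditions: w(0) = C1 = -4 and w'(0) = -3*C1 + 2*C2 = -4. Solving gives C1 = -4, C2 = -8.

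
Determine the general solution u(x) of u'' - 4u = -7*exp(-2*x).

u = C1*exp(-2*x) + C2*exp(2*x) + 7*x*exp(-2*x)/4

Characteristic equation r² - 4 = 0 factors as (r + 2)(r - 2) = 0, so r = -2, 2.
Hence u_h = C1*exp(-2*x) + C2*exp(2*x).
Since exp(-2*x) solves the homogeneous equation (r = -2 is a root of multiplicity 1), multiply the trial by x. Try u_p = A*x*exp(-2*x). Substituting into the equation and dividing by exp(-2*x) gives A = 7/4, so u_p = 7*x*exp(-2*x)/4.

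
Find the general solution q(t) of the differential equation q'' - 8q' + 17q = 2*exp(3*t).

q = C1*cos(t)*exp(4*t) + C2*exp(4*t)*sin(t) + exp(3*t)

Characteristic equation r² - 8r + 17 = 0 has discriminant (-8)² - 4·(17) = -4 < 0, so r = 4 ± i.
Hence q_h = C1*cos(t)*exp(4*t) + C2*exp(4*t)*sin(t).
Try q_p = A*exp(3*t). Substituting into the equation and dividing by exp(3*t) gives A = 1, so q_p = exp(3*t).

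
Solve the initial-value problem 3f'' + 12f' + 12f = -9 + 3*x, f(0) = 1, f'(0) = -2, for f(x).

Divide through by 3: f'' + 4f' + 4f = -3 + x.
Characteristic equation r² + 4r + 4 = 0 has discriminant (4)² - 4·(4) = 0, so r = -2 is a repeated root.
Hence f_h = (C1 + C2*x)*exp(-2*x).
For the particular solution try f_p = A0 + A1*x. Substituting and matching coefficients of each power of x gives A0 = -1, A1 = 1/4, so f_p = -1 + x/4.
General solution: f = -1 + x/4 + C1*exp(-2*x) + C2*x*exp(-2*x).
Apply the initial conditions: f(0) = -1 + C1 = 1 and f'(0) = 1/4 + C2 - 2*C1 = -2. Solving gives C1 = 2, C2 = 7/4.

f = -1 + 2*exp(-2*x) + x/4 + 7*x*exp(-2*x)/4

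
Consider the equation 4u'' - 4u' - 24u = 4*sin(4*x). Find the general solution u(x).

u = -11*sin(4*x)/250 + cos(4*x)/125 + C1*exp(3*x) + C2*exp(-2*x)

Divide through by 4: u'' - u' - 6u = sin(4*x).
Characteristic equation r² - r - 6 = 0 factors as (r - 3)(r + 2) = 0, so r = 3, -2.
Hence u_h = C1*exp(3*x) + C2*exp(-2*x).
Try u_p = A*cos(4*x) + B*sin(4*x). Substituting and equating the coefficients of cos(4x) and sin(4x) gives A = 1/125, B = -11/250, so u_p = -11*sin(4*x)/250 + cos(4*x)/125.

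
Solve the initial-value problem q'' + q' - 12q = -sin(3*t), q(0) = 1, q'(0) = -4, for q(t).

q = -exp(3*t)/42 + cos(3*t)/150 + 7*sin(3*t)/150 + 178*exp(-4*t)/175

Characteristic equation r² + r - 12 = 0 factors as (r + 4)(r - 3) = 0, so r = -4, 3.
Hence q_h = C1*exp(-4*t) + C2*exp(3*t).
Try q_p = A*cos(3*t) + B*sin(3*t). Substituting and equating the coefficients of cos(3t) and sin(3t) gives A = 1/150, B = 7/150, so q_p = cos(3*t)/150 + 7*sin(3*t)/150.
General solution: q = cos(3*t)/150 + 7*sin(3*t)/150 + C1*exp(-4*t) + C2*exp(3*t).
Apply the initial conditions: q(0) = 1/150 + C1 + C2 = 1 and q'(0) = 7/50 - 4*C1 + 3*C2 = -4. Solving gives C1 = 178/175, C2 = -1/42.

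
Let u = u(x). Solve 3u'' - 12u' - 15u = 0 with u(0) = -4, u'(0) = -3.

Divide through by 3: u'' - 4u' - 5u = 0.
Characteristic equation r² - 4r - 5 = 0 factors as (r + 1)(r - 5) = 0, so r = -1, 5.
Hence u_h = C1*exp(-x) + C2*exp(5*x).
Apply the initial conditions: u(0) = C1 + C2 = -4 and u'(0) = -C1 + 5*C2 = -3. Solving gives C1 = -17/6, C2 = -7/6.

u = -17*exp(-x)/6 - 7*exp(5*x)/6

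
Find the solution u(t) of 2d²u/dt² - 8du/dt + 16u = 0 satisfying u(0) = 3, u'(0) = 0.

u = -3*exp(2*t)*sin(2*t) + 3*cos(2*t)*exp(2*t)

Divide through by 2: u'' - 4u' + 8u = 0.
Characteristic equation r² - 4r + 8 = 0 has discriminant (-4)² - 4·(8) = -16 < 0, so r = 2 ± 2i.
Hence u_h = C1*cos(2*t)*exp(2*t) + C2*exp(2*t)*sin(2*t).
Apply the initial conditions: u(0) = C1 = 3 and u'(0) = 2*C1 + 2*C2 = 0. Solving gives C1 = 3, C2 = -3.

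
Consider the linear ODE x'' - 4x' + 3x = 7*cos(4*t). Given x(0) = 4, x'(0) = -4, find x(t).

x = -179*exp(3*t)/50 - 112*sin(4*t)/425 - 91*cos(4*t)/425 + 265*exp(t)/34

Characteristic equation r² - 4r + 3 = 0 factors as (r - 3)(r - 1) = 0, so r = 3, 1.
Hence x_h = C1*exp(3*t) + C2*exp(t).
Try x_p = A*cos(4*t) + B*sin(4*t). Substituting and equating the coefficients of cos(4t) and sin(4t) gives A = -91/425, B = -112/425, so x_p = -112*sin(4*t)/425 - 91*cos(4*t)/425.
General solution: x = -112*sin(4*t)/425 - 91*cos(4*t)/425 + C1*exp(3*t) + C2*exp(t).
Apply the initial conditions: x(0) = -91/425 + C1 + C2 = 4 and x'(0) = -448/425 + C2 + 3*C1 = -4. Solving gives C1 = -179/50, C2 = 265/34.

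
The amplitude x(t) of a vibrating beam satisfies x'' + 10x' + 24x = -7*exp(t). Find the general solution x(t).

x = -exp(t)/5 + C1*exp(-6*t) + C2*exp(-4*t)

Characteristic equation r² + 10r + 24 = 0 factors as (r + 6)(r + 4) = 0, so r = -6, -4.
Hence x_h = C1*exp(-6*t) + C2*exp(-4*t).
Try x_p = A*exp(t). Substituting into the equation and dividing by exp(t) gives A = -1/5, so x_p = -exp(t)/5.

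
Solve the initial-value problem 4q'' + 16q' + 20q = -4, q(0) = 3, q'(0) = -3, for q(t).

Divide through by 4: q'' + 4q' + 5q = -1.
Characteristic equation r² + 4r + 5 = 0 has discriminant (4)² - 4·(5) = -4 < 0, so r = -2 ± i.
Hence q_h = C1*cos(t)*exp(-2*t) + C2*exp(-2*t)*sin(t).
For the particular solution try q_p = A0. Substituting and matching coefficients of each power of t gives A0 = -1/5, so q_p = -1/5.
General solution: q = -1/5 + C1*cos(t)*exp(-2*t) + C2*exp(-2*t)*sin(t).
Apply the initial conditions: q(0) = -1/5 + C1 = 3 and q'(0) = C2 - 2*C1 = -3. Solving gives C1 = 16/5, C2 = 17/5.

q = -1/5 + 16*cos(t)*exp(-2*t)/5 + 17*exp(-2*t)*sin(t)/5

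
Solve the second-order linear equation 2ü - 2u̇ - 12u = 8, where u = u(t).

u = -2/3 + C1*exp(3*t) + C2*exp(-2*t)

Divide through by 2: u'' - u' - 6u = 4.
Characteristic equation r² - r - 6 = 0 factors as (r - 3)(r + 2) = 0, so r = 3, -2.
Hence u_h = C1*exp(3*t) + C2*exp(-2*t).
For the particular solution try u_p = A0. Substituting and matching coefficients of each power of t gives A0 = -2/3, so u_p = -2/3.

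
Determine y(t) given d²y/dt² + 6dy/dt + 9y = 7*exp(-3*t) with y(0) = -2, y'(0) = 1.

Characteristic equation r² + 6r + 9 = 0 has discriminant (6)² - 4·(9) = 0, so r = -3 is a repeated root.
Hence y_h = (C1 + C2*t)*exp(-3*t).
Since exp(-3*t) solves the homogeneous equation (r = -3 is a root of multiplicity 2), multiply the trial by t^2. Try y_p = A*t^2*exp(-3*t). Substituting into the equation and dividing by exp(-3*t) gives A = 7/2, so y_p = 7*t^2*exp(-3*t)/2.
General solution: y = C1*exp(-3*t) + 7*t^2*exp(-3*t)/2 + C2*t*exp(-3*t).
Apply the initial conditions: y(0) = C1 = -2 and y'(0) = C2 - 3*C1 = 1. Solving gives C1 = -2, C2 = -5.

y = -2*exp(-3*t) - 5*t*exp(-3*t) + 7*t**2*exp(-3*t)/2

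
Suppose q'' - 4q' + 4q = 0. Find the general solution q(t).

q = C1*exp(2*t) + C2*t*exp(2*t)

Characteristic equation r² - 4r + 4 = 0 has discriminant (-4)² - 4·(4) = 0, so r = 2 is a repeated root.
Hence q_h = (C1 + C2*t)*exp(2*t).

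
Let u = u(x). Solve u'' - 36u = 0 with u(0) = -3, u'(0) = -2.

u = -5*exp(6*x)/3 - 4*exp(-6*x)/3

Characteristic equation r² - 36 = 0 factors as (r - 6)(r + 6) = 0, so r = 6, -6.
Hence u_h = C1*exp(6*x) + C2*exp(-6*x).
Apply the initial conditions: u(0) = C1 + C2 = -3 and u'(0) = -6*C2 + 6*C1 = -2. Solving gives C1 = -5/3, C2 = -4/3.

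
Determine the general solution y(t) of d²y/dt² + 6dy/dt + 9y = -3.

y = -1/3 + C1*exp(-3*t) + C2*t*exp(-3*t)

Characteristic equation r² + 6r + 9 = 0 has discriminant (6)² - 4·(9) = 0, so r = -3 is a repeated root.
Hence y_h = (C1 + C2*t)*exp(-3*t).
For the particular solution try y_p = A0. Substituting and matching coefficients of each power of t gives A0 = -1/3, so y_p = -1/3.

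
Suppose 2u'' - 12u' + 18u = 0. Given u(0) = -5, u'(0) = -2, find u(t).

u = -5*exp(3*t) + 13*t*exp(3*t)

Divide through by 2: u'' - 6u' + 9u = 0.
Characteristic equation r² - 6r + 9 = 0 has discriminant (-6)² - 4·(9) = 0, so r = 3 is a repeated root.
Hence u_h = (C1 + C2*t)*exp(3*t).
Apply the initial conditions: u(0) = C1 = -5 and u'(0) = C2 + 3*C1 = -2. Solving gives C1 = -5, C2 = 13.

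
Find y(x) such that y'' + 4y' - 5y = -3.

y = 3/5 + C1*exp(-5*x) + C2*exp(x)

Characteristic equation r² + 4r - 5 = 0 factors as (r + 5)(r - 1) = 0, so r = -5, 1.
Hence y_h = C1*exp(-5*x) + C2*exp(x).
For the particular solution try y_p = A0. Substituting and matching coefficients of each power of x gives A0 = 3/5, so y_p = 3/5.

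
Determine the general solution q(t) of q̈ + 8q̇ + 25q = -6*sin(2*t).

Characteristic equation r² + 8r + 25 = 0 has discriminant (8)² - 4·(25) = -36 < 0, so r = -4 ± 3i.
Hence q_h = C1*cos(3*t)*exp(-4*t) + C2*exp(-4*t)*sin(3*t).
Try q_p = A*cos(2*t) + B*sin(2*t). Substituting and equating the coefficients of cos(2t) and sin(2t) gives A = 96/697, B = -126/697, so q_p = -126*sin(2*t)/697 + 96*cos(2*t)/697.

q = -126*sin(2*t)/697 + 96*cos(2*t)/697 + C1*cos(3*t)*exp(-4*t) + C2*exp(-4*t)*sin(3*t)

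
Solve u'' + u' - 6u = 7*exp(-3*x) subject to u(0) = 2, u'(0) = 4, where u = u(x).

Characteristic equation r² + r - 6 = 0 factors as (r - 2)(r + 3) = 0, so r = 2, -3.
Hence u_h = C1*exp(2*x) + C2*exp(-3*x).
Since exp(-3*x) solves the homogeneous equation (r = -3 is a root of multiplicity 1), multiply the trial by x. Try u_p = A*x*exp(-3*x). Substituting into the equation and dividing by exp(-3*x) gives A = -7/5, so u_p = -7*x*exp(-3*x)/5.
General solution: u = C1*exp(2*x) + C2*exp(-3*x) - 7*x*exp(-3*x)/5.
Apply the initial conditions: u(0) = C1 + C2 = 2 and u'(0) = -7/5 - 3*C2 + 2*C1 = 4. Solving gives C1 = 57/25, C2 = -7/25.

u = -7*exp(-3*x)/25 + 57*exp(2*x)/25 - 7*x*exp(-3*x)/5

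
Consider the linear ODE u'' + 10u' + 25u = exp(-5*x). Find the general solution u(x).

u = C1*exp(-5*x) + x**2*exp(-5*x)/2 + C2*x*exp(-5*x)

Characteristic equation r² + 10r + 25 = 0 has discriminant (10)² - 4·(25) = 0, so r = -5 is a repeated root.
Hence u_h = (C1 + C2*x)*exp(-5*x).
Since exp(-5*x) solves the homogeneous equation (r = -5 is a root of multiplicity 2), multiply the trial by x^2. Try u_p = A*x^2*exp(-5*x). Substituting into the equation and dividing by exp(-5*x) gives A = 1/2, so u_p = x^2*exp(-5*x)/2.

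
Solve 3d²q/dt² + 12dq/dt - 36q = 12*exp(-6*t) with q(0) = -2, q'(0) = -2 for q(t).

q = -27*exp(2*t)/16 - 5*exp(-6*t)/16 - t*exp(-6*t)/2

Divide through by 3: q'' + 4q' - 12q = 4*exp(-6*t).
Characteristic equation r² + 4r - 12 = 0 factors as (r - 2)(r + 6) = 0, so r = 2, -6.
Hence q_h = C1*exp(2*t) + C2*exp(-6*t).
Since exp(-6*t) solves the homogeneous equation (r = -6 is a root of multiplicity 1), multiply the trial by t. Try q_p = A*t*exp(-6*t). Substituting into the equation and dividing by exp(-6*t) gives A = -1/2, so q_p = -t*exp(-6*t)/2.
General solution: q = C1*exp(2*t) + C2*exp(-6*t) - t*exp(-6*t)/2.
Apply the initial conditions: q(0) = C1 + C2 = -2 and q'(0) = -1/2 - 6*C2 + 2*C1 = -2. Solving gives C1 = -27/16, C2 = -5/16.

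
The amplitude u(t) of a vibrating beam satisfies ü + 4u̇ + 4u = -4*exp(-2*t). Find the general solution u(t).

Characteristic equation r² + 4r + 4 = 0 has discriminant (4)² - 4·(4) = 0, so r = -2 is a repeated root.
Hence u_h = (C1 + C2*t)*exp(-2*t).
Since exp(-2*t) solves the homogeneous equation (r = -2 is a root of multiplicity 2), multiply the trial by t^2. Try u_p = A*t^2*exp(-2*t). Substituting into the equation and dividing by exp(-2*t) gives A = -2, so u_p = -2*t^2*exp(-2*t).

u = C1*exp(-2*t) - 2*t**2*exp(-2*t) + C2*t*exp(-2*t)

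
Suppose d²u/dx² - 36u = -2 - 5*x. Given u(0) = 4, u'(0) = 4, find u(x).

u = 1/18 + 5*x/36 + 713*exp(-6*x)/432 + 991*exp(6*x)/432

Characteristic equation r² - 36 = 0 factors as (r - 6)(r + 6) = 0, so r = 6, -6.
Hence u_h = C1*exp(6*x) + C2*exp(-6*x).
For the particular solution try u_p = A0 + A1*x. Substituting and matching coefficients of each power of x gives A0 = 1/18, A1 = 5/36, so u_p = 1/18 + 5*x/36.
General solution: u = 1/18 + 5*x/36 + C1*exp(6*x) + C2*exp(-6*x).
Apply the initial conditions: u(0) = 1/18 + C1 + C2 = 4 and u'(0) = 5/36 - 6*C2 + 6*C1 = 4. Solving gives C1 = 991/432, C2 = 713/432.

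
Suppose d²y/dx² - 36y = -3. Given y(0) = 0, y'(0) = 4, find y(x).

y = 1/12 - 3*exp(-6*x)/8 + 7*exp(6*x)/24

Characteristic equation r² - 36 = 0 factors as (r - 6)(r + 6) = 0, so r = 6, -6.
Hence y_h = C1*exp(6*x) + C2*exp(-6*x).
For the particular solution try y_p = A0. Substituting and matching coefficients of each power of x gives A0 = 1/12, so y_p = 1/12.
General solution: y = 1/12 + C1*exp(6*x) + C2*exp(-6*x).
Apply the initial conditions: y(0) = 1/12 + C1 + C2 = 0 and y'(0) = -6*C2 + 6*C1 = 4. Solving gives C1 = 7/24, C2 = -3/8.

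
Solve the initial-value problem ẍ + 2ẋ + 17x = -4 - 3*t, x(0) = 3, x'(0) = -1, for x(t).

Characteristic equation r² + 2r + 17 = 0 has discriminant (2)² - 4·(17) = -64 < 0, so r = -1 ± 4i.
Hence x_h = C1*cos(4*t)*exp(-t) + C2*exp(-t)*sin(4*t).
For the particular solution try x_p = A0 + A1*t. Substituting and matching coefficients of each power of t gives A0 = -62/289, A1 = -3/17, so x_p = -62/289 - 3*t/17.
General solution: x = -62/289 - 3*t/17 + C1*cos(4*t)*exp(-t) + C2*exp(-t)*sin(4*t).
Apply the initial conditions: x(0) = -62/289 + C1 = 3 and x'(0) = -3/17 - C1 + 4*C2 = -1. Solving gives C1 = 929/289, C2 = 691/1156.

x = -62/289 - 3*t/17 + 691*exp(-t)*sin(4*t)/1156 + 929*cos(4*t)*exp(-t)/289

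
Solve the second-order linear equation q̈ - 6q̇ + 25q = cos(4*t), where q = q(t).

q = -8*sin(4*t)/219 + cos(4*t)/73 + C1*cos(4*t)*exp(3*t) + C2*exp(3*t)*sin(4*t)

Characteristic equation r² - 6r + 25 = 0 has discriminant (-6)² - 4·(25) = -64 < 0, so r = 3 ± 4i.
Hence q_h = C1*cos(4*t)*exp(3*t) + C2*exp(3*t)*sin(4*t).
Try q_p = A*cos(4*t) + B*sin(4*t). Substituting and equating the coefficients of cos(4t) and sin(4t) gives A = 1/73, B = -8/219, so q_p = -8*sin(4*t)/219 + cos(4*t)/73.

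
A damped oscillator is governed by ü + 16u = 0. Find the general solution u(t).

u = C1*cos(4*t) + C2*sin(4*t)

Characteristic equation r² + 16 = 0 has discriminant (0)² - 4·(16) = -64 < 0, so r = ± 4i.
Hence u_h = C1*cos(4*t) + C2*sin(4*t).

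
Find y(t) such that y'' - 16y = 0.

y = C1*exp(-4*t) + C2*exp(4*t)

Characteristic equation r² - 16 = 0 factors as (r + 4)(r - 4) = 0, so r = -4, 4.
Hence y_h = C1*exp(-4*t) + C2*exp(4*t).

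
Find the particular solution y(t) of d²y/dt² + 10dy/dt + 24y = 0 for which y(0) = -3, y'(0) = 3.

y = -15*exp(-4*t)/2 + 9*exp(-6*t)/2

Characteristic equation r² + 10r + 24 = 0 factors as (r + 6)(r + 4) = 0, so r = -6, -4.
Hence y_h = C1*exp(-6*t) + C2*exp(-4*t).
Apply the initial conditions: y(0) = C1 + C2 = -3 and y'(0) = -6*C1 - 4*C2 = 3. Solving gives C1 = 9/2, C2 = -15/2.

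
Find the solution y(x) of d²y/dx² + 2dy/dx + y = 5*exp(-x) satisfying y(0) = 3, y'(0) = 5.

Characteristic equation r² + 2r + 1 = 0 has discriminant (2)² - 4·(1) = 0, so r = -1 is a repeated root.
Hence y_h = (C1 + C2*x)*exp(-x).
Since exp(-x) solves the homogeneous equation (r = -1 is a root of multiplicity 2), multiply the trial by x^2. Try y_p = A*x^2*exp(-x). Substituting into the equation and dividing by exp(-x) gives A = 5/2, so y_p = 5*x^2*exp(-x)/2.
General solution: y = C1*exp(-x) + 5*x^2*exp(-x)/2 + C2*x*exp(-x).
Apply the initial conditions: y(0) = C1 = 3 and y'(0) = C2 - C1 = 5. Solving gives C1 = 3, C2 = 8.

y = 3*exp(-x) + 8*x*exp(-x) + 5*x**2*exp(-x)/2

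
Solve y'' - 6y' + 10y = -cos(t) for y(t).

Characteristic equation r² - 6r + 10 = 0 has discriminant (-6)² - 4·(10) = -4 < 0, so r = 3 ± i.
Hence y_h = C1*cos(t)*exp(3*t) + C2*exp(3*t)*sin(t).
Try y_p = A*cos(t) + B*sin(t). Substituting and equating the coefficients of cos(t) and sin(t) gives A = -1/13, B = 2/39, so y_p = -cos(t)/13 + 2*sin(t)/39.

y = -cos(t)/13 + 2*sin(t)/39 + C1*cos(t)*exp(3*t) + C2*exp(3*t)*sin(t)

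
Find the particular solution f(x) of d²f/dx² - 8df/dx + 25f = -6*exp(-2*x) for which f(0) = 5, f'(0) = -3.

Characteristic equation r² - 8r + 25 = 0 has discriminant (-8)² - 4·(25) = -36 < 0, so r = 4 ± 3i.
Hence f_h = C1*cos(3*x)*exp(4*x) + C2*exp(4*x)*sin(3*x).
Try f_p = A*exp(-2*x). Substituting into the equation and dividing by exp(-2*x) gives A = -2/15, so f_p = -2*exp(-2*x)/15.
General solution: f = -2*exp(-2*x)/15 + C1*cos(3*x)*exp(4*x) + C2*exp(4*x)*sin(3*x).
Apply the initial conditions: f(0) = -2/15 + C1 = 5 and f'(0) = 4/15 + 3*C2 + 4*C1 = -3. Solving gives C1 = 77/15, C2 = -119/15.

f = -2*exp(-2*x)/15 - 119*exp(4*x)*sin(3*x)/15 + 77*cos(3*x)*exp(4*x)/15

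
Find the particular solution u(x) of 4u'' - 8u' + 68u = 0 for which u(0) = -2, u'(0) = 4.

u = -2*cos(4*x)*exp(x) + 3*exp(x)*sin(4*x)/2

Divide through by 4: u'' - 2u' + 17u = 0.
Characteristic equation r² - 2r + 17 = 0 has discriminant (-2)² - 4·(17) = -64 < 0, so r = 1 ± 4i.
Hence u_h = C1*cos(4*x)*exp(x) + C2*exp(x)*sin(4*x).
Apply the initial conditions: u(0) = C1 = -2 and u'(0) = C1 + 4*C2 = 4. Solving gives C1 = -2, C2 = 3/2.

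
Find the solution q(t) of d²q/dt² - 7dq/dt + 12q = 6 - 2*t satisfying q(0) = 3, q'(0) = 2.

q = 29/72 - 45*exp(4*t)/8 - t/6 + 74*exp(3*t)/9

Characteristic equation r² - 7r + 12 = 0 factors as (r - 3)(r - 4) = 0, so r = 3, 4.
Hence q_h = C1*exp(3*t) + C2*exp(4*t).
For the particular solution try q_p = A0 + A1*t. Substituting and matching coefficients of each power of t gives A0 = 29/72, A1 = -1/6, so q_p = 29/72 - t/6.
General solution: q = 29/72 - t/6 + C1*exp(3*t) + C2*exp(4*t).
Apply the initial conditions: q(0) = 29/72 + C1 + C2 = 3 and q'(0) = -1/6 + 3*C1 + 4*C2 = 2. Solving gives C1 = 74/9, C2 = -45/8.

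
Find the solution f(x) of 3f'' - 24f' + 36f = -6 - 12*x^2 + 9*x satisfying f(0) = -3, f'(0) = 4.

f = -13/54 - 83*exp(2*x)/16 - 7*x/36 - x**2/3 + 1049*exp(6*x)/432

Divide through by 3: f'' - 8f' + 12f = -2 - 4*x^2 + 3*x.
Characteristic equation r² - 8r + 12 = 0 factors as (r - 6)(r - 2) = 0, so r = 6, 2.
Hence f_h = C1*exp(6*x) + C2*exp(2*x).
For the particular solution try f_p = A0 + A1*x + A2*x^2. Substituting and matching coefficients of each power of x gives A0 = -13/54, A1 = -7/36, A2 = -1/3, so f_p = -13/54 - 7*x/36 - x^2/3.
General solution: f = -13/54 - 7*x/36 - x^2/3 + C1*exp(6*x) + C2*exp(2*x).
Apply the initial conditions: f(0) = -13/54 + C1 + C2 = -3 and f'(0) = -7/36 + 2*C2 + 6*C1 = 4. Solving gives C1 = 1049/432, C2 = -83/16.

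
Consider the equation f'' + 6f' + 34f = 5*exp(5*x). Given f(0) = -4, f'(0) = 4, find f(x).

f = 5*exp(5*x)/89 - 752*exp(-3*x)*sin(5*x)/445 - 361*cos(5*x)*exp(-3*x)/89

Characteristic equation r² + 6r + 34 = 0 has discriminant (6)² - 4·(34) = -100 < 0, so r = -3 ± 5i.
Hence f_h = C1*cos(5*x)*exp(-3*x) + C2*exp(-3*x)*sin(5*x).
Try f_p = A*exp(5*x). Substituting into the equation and dividing by exp(5*x) gives A = 5/89, so f_p = 5*exp(5*x)/89.
General solution: f = 5*exp(5*x)/89 + C1*cos(5*x)*exp(-3*x) + C2*exp(-3*x)*sin(5*x).
Apply the initial conditions: f(0) = 5/89 + C1 = -4 and f'(0) = 25/89 - 3*C1 + 5*C2 = 4. Solving gives C1 = -361/89, C2 = -752/445.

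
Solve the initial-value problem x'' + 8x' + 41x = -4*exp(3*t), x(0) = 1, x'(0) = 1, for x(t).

Characteristic equation r² + 8r + 41 = 0 has discriminant (8)² - 4·(41) = -100 < 0, so r = -4 ± 5i.
Hence x_h = C1*cos(5*t)*exp(-4*t) + C2*exp(-4*t)*sin(5*t).
Try x_p = A*exp(3*t). Substituting into the equation and dividing by exp(3*t) gives A = -2/37, so x_p = -2*exp(3*t)/37.
General solution: x = -2*exp(3*t)/37 + C1*cos(5*t)*exp(-4*t) + C2*exp(-4*t)*sin(5*t).
Apply the initial conditions: x(0) = -2/37 + C1 = 1 and x'(0) = -6/37 - 4*C1 + 5*C2 = 1. Solving gives C1 = 39/37, C2 = 199/185.

x = -2*exp(3*t)/37 + 39*cos(5*t)*exp(-4*t)/37 + 199*exp(-4*t)*sin(5*t)/185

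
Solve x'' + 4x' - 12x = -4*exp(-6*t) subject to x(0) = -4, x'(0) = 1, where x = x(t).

Characteristic equation r² + 4r - 12 = 0 factors as (r - 2)(r + 6) = 0, so r = 2, -6.
Hence x_h = C1*exp(2*t) + C2*exp(-6*t).
Since exp(-6*t) solves the homogeneous equation (r = -6 is a root of multiplicity 1), multiply the trial by t. Try x_p = A*t*exp(-6*t). Substituting into the equation and dividing by exp(-6*t) gives A = 1/2, so x_p = t*exp(-6*t)/2.
General solution: x = C1*exp(2*t) + C2*exp(-6*t) + t*exp(-6*t)/2.
Apply the initial conditions: x(0) = C1 + C2 = -4 and x'(0) = 1/2 - 6*C2 + 2*C1 = 1. Solving gives C1 = -47/16, C2 = -17/16.

x = -47*exp(2*t)/16 - 17*exp(-6*t)/16 + t*exp(-6*t)/2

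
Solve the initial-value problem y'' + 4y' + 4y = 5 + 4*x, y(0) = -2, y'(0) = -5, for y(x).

y = 1/4 + x - 9*exp(-2*x)/4 - 21*x*exp(-2*x)/2

Characteristic equation r² + 4r + 4 = 0 has discriminant (4)² - 4·(4) = 0, so r = -2 is a repeated root.
Hence y_h = (C1 + C2*x)*exp(-2*x).
For the particular solution try y_p = A0 + A1*x. Substituting and matching coefficients of each power of x gives A0 = 1/4, A1 = 1, so y_p = 1/4 + x.
General solution: y = 1/4 + x + C1*exp(-2*x) + C2*x*exp(-2*x).
Apply the initial conditions: y(0) = 1/4 + C1 = -2 and y'(0) = 1 + C2 - 2*C1 = -5. Solving gives C1 = -9/4, C2 = -21/2.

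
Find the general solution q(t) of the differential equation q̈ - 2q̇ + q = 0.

q = C1*exp(t) + C2*t*exp(t)

Characteristic equation r² - 2r + 1 = 0 has discriminant (-2)² - 4·(1) = 0, so r = 1 is a repeated root.
Hence q_h = (C1 + C2*t)*exp(t).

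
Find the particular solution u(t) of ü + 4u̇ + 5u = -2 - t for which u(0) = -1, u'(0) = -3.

Characteristic equation r² + 4r + 5 = 0 has discriminant (4)² - 4·(5) = -4 < 0, so r = -2 ± i.
Hence u_h = C1*cos(t)*exp(-2*t) + C2*exp(-2*t)*sin(t).
For the particular solution try u_p = A0 + A1*t. Substituting and matching coefficients of each power of t gives A0 = -6/25, A1 = -1/5, so u_p = -6/25 - t/5.
General solution: u = -6/25 - t/5 + C1*cos(t)*exp(-2*t) + C2*exp(-2*t)*sin(t).
Apply the initial conditions: u(0) = -6/25 + C1 = -1 and u'(0) = -1/5 + C2 - 2*C1 = -3. Solving gives C1 = -19/25, C2 = -108/25.

u = -6/25 - t/5 - 108*exp(-2*t)*sin(t)/25 - 19*cos(t)*exp(-2*t)/25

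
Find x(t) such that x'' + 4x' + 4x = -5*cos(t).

Characteristic equation r² + 4r + 4 = 0 has discriminant (4)² - 4·(4) = 0, so r = -2 is a repeated root.
Hence x_h = (C1 + C2*t)*exp(-2*t).
Try x_p = A*cos(t) + B*sin(t). Substituting and equating the coefficients of cos(t) and sin(t) gives A = -3/5, B = -4/5, so x_p = -4*sin(t)/5 - 3*cos(t)/5.

x = -4*sin(t)/5 - 3*cos(t)/5 + C1*exp(-2*t) + C2*t*exp(-2*t)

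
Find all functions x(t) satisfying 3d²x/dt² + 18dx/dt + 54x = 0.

x = C1*cos(3*t)*exp(-3*t) + C2*exp(-3*t)*sin(3*t)

Divide through by 3: x'' + 6x' + 18x = 0.
Characteristic equation r² + 6r + 18 = 0 has discriminant (6)² - 4·(18) = -36 < 0, so r = -3 ± 3i.
Hence x_h = C1*cos(3*t)*exp(-3*t) + C2*exp(-3*t)*sin(3*t).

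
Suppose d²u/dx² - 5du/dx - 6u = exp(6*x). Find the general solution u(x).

u = C1*exp(-x) + C2*exp(6*x) + x*exp(6*x)/7

Characteristic equation r² - 5r - 6 = 0 factors as (r + 1)(r - 6) = 0, so r = -1, 6.
Hence u_h = C1*exp(-x) + C2*exp(6*x).
Since exp(6*x) solves the homogeneous equation (r = 6 is a root of multiplicity 1), multiply the trial by x. Try u_p = A*x*exp(6*x). Substituting into the equation and dividing by exp(6*x) gives A = 1/7, so u_p = x*exp(6*x)/7.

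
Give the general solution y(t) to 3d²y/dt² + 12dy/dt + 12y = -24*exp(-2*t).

Divide through by 3: y'' + 4y' + 4y = -8*exp(-2*t).
Characteristic equation r² + 4r + 4 = 0 has discriminant (4)² - 4·(4) = 0, so r = -2 is a repeated root.
Hence y_h = (C1 + C2*t)*exp(-2*t).
Since exp(-2*t) solves the homogeneous equation (r = -2 is a root of multiplicity 2), multiply the trial by t^2. Try y_p = A*t^2*exp(-2*t). Substituting into the equation and dividing by exp(-2*t) gives A = -4, so y_p = -4*t^2*exp(-2*t).

y = C1*exp(-2*t) - 4*t**2*exp(-2*t) + C2*t*exp(-2*t)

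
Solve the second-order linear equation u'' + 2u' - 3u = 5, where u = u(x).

u = -5/3 + C1*exp(-3*x) + C2*exp(x)

Characteristic equation r² + 2r - 3 = 0 factors as (r + 3)(r - 1) = 0, so r = -3, 1.
Hence u_h = C1*exp(-3*x) + C2*exp(x).
For the particular solution try u_p = A0. Substituting and matching coefficients of each power of x gives A0 = -5/3, so u_p = -5/3.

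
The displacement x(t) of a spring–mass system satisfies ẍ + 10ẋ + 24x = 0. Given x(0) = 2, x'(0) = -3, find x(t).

x = -5*exp(-6*t)/2 + 9*exp(-4*t)/2

Characteristic equation r² + 10r + 24 = 0 factors as (r + 6)(r + 4) = 0, so r = -6, -4.
Hence x_h = C1*exp(-6*t) + C2*exp(-4*t).
Apply the initial conditions: x(0) = C1 + C2 = 2 and x'(0) = -6*C1 - 4*C2 = -3. Solving gives C1 = -5/2, C2 = 9/2.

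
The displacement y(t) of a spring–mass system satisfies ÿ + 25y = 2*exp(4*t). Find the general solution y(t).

Characteristic equation r² + 25 = 0 has discriminant (0)² - 4·(25) = -100 < 0, so r = ± 5i.
Hence y_h = C1*cos(5*t) + C2*sin(5*t).
Try y_p = A*exp(4*t). Substituting into the equation and dividing by exp(4*t) gives A = 2/41, so y_p = 2*exp(4*t)/41.

y = 2*exp(4*t)/41 + C1*cos(5*t) + C2*sin(5*t)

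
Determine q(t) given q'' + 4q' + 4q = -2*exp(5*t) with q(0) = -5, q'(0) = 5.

Characteristic equation r² + 4r + 4 = 0 has discriminant (4)² - 4·(4) = 0, so r = -2 is a repeated root.
Hence q_h = (C1 + C2*t)*exp(-2*t).
Try q_p = A*exp(5*t). Substituting into the equation and dividing by exp(5*t) gives A = -2/49, so q_p = -2*exp(5*t)/49.
General solution: q = -2*exp(5*t)/49 + C1*exp(-2*t) + C2*t*exp(-2*t).
Apply the initial conditions: q(0) = -2/49 + C1 = -5 and q'(0) = -10/49 + C2 - 2*C1 = 5. Solving gives C1 = -243/49, C2 = -33/7.

q = -243*exp(-2*t)/49 - 2*exp(5*t)/49 - 33*t*exp(-2*t)/7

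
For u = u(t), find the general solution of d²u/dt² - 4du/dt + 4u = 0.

u = C1*exp(2*t) + C2*t*exp(2*t)

Characteristic equation r² - 4r + 4 = 0 has discriminant (-4)² - 4·(4) = 0, so r = 2 is a repeated root.
Hence u_h = (C1 + C2*t)*exp(2*t).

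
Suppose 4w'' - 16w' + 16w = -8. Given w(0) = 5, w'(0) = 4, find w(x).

w = -1/2 + 11*exp(2*x)/2 - 7*x*exp(2*x)

Divide through by 4: w'' - 4w' + 4w = -2.
Characteristic equation r² - 4r + 4 = 0 has discriminant (-4)² - 4·(4) = 0, so r = 2 is a repeated root.
Hence w_h = (C1 + C2*x)*exp(2*x).
For the particular solution try w_p = A0. Substituting and matching coefficients of each power of x gives A0 = -1/2, so w_p = -1/2.
General solution: w = -1/2 + C1*exp(2*x) + C2*x*exp(2*x).
Apply the initial conditions: w(0) = -1/2 + C1 = 5 and w'(0) = C2 + 2*C1 = 4. Solving gives C1 = 11/2, C2 = -7.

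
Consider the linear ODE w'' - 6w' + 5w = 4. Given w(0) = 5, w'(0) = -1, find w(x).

w = 4/5 - 13*exp(5*x)/10 + 11*exp(x)/2

Characteristic equation r² - 6r + 5 = 0 factors as (r - 5)(r - 1) = 0, so r = 5, 1.
Hence w_h = C1*exp(5*x) + C2*exp(x).
For the particular solution try w_p = A0. Substituting and matching coefficients of each power of x gives A0 = 4/5, so w_p = 4/5.
General solution: w = 4/5 + C1*exp(5*x) + C2*exp(x).
Apply the initial conditions: w(0) = 4/5 + C1 + C2 = 5 and w'(0) = C2 + 5*C1 = -1. Solving gives C1 = -13/10, C2 = 11/2.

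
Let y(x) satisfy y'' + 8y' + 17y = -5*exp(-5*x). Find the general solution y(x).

Characteristic equation r² + 8r + 17 = 0 has discriminant (8)² - 4·(17) = -4 < 0, so r = -4 ± i.
Hence y_h = C1*cos(x)*exp(-4*x) + C2*exp(-4*x)*sin(x).
Try y_p = A*exp(-5*x). Substituting into the equation and dividing by exp(-5*x) gives A = -5/2, so y_p = -5*exp(-5*x)/2.

y = -5*exp(-5*x)/2 + C1*cos(x)*exp(-4*x) + C2*exp(-4*x)*sin(x)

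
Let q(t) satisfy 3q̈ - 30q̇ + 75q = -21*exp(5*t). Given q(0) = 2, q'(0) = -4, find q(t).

q = 2*exp(5*t) - 14*t*exp(5*t) - 7*t**2*exp(5*t)/2

Divide through by 3: q'' - 10q' + 25q = -7*exp(5*t).
Characteristic equation r² - 10r + 25 = 0 has discriminant (-10)² - 4·(25) = 0, so r = 5 is a repeated root.
Hence q_h = (C1 + C2*t)*exp(5*t).
Since exp(5*t) solves the homogeneous equation (r = 5 is a root of multiplicity 2), multiply the trial by t^2. Try q_p = A*t^2*exp(5*t). Substituting into the equation and dividing by exp(5*t) gives A = -7/2, so q_p = -7*t^2*exp(5*t)/2.
General solution: q = C1*exp(5*t) - 7*t^2*exp(5*t)/2 + C2*t*exp(5*t).
Apply the initial conditions: q(0) = C1 = 2 and q'(0) = C2 + 5*C1 = -4. Solving gives C1 = 2, C2 = -14.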